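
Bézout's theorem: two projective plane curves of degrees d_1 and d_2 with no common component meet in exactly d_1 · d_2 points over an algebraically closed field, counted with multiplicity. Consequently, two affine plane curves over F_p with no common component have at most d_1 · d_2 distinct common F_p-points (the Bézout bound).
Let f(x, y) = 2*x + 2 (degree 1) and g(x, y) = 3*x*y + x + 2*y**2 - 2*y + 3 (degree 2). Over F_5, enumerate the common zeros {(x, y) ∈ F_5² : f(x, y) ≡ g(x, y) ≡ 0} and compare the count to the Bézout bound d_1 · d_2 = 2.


Common zeros: {(4, 2), (4, 3)}; count = 2; Bézout bound = 2.

deg(f) = 1, deg(g) = 2, so Bézout bound = 2.
Scan x ∈ F_5. For each x, list the y ∈ F_5 with f(x, y) ≡ 0 and those with g(x, y) ≡ 0 (mod 5); the common zeros in that column are the intersection.
  x = 0: f ≡ 0 at y ∈ ∅; g ≡ 0 at y ∈ {3}; common: ∅.
  x = 1: f ≡ 0 at y ∈ ∅; g ≡ 0 at y ∈ {3, 4}; common: ∅.
  x = 2: f ≡ 0 at y ∈ ∅; g ≡ 0 at y ∈ {0, 3}; common: ∅.
  x = 3: f ≡ 0 at y ∈ ∅; g ≡ 0 at y ∈ {1, 3}; common: ∅.
  x = 4: f ≡ 0 at y ∈ {0, 1, 2, 3, 4}; g ≡ 0 at y ∈ {2, 3}; common: {2, 3}.
Collecting: common zeros = {(4, 2), (4, 3)}, so the count is 2.
Comparison with the Bézout bound: 2 ≤ 2 = deg(f)·deg(g), as expected for curves with no common component (the bound is attained).


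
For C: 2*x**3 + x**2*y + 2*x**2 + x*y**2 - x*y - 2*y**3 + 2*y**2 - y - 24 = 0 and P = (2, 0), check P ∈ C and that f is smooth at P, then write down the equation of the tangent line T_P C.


Tangent line at P: 32*x + y - 64 = 0.

Step 1: f(2, 0) = 0, so P lies on C.
Step 2: partial derivatives
  f_x(x, y) = 6*x**2 + 2*x*y + 4*x + y**2 - y, f_y(x, y) = x**2 + 2*x*y - x - 6*y**2 + 4*y - 1.
  f_x(P) = 32, f_y(P) = 1 (gradient nonzero, so P is smooth).
Step 3: tangent line at P: 32·(x − 2) + 1·(y − 0) = 0.
Expanding: 32*x + y - 64 = 0.


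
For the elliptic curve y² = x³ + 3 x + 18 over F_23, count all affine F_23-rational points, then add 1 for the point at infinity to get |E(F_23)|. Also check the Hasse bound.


Affine points = {(0, 8), (0, 15), (2, 3), (2, 20), (3, 10), (3, 13), (4, 5), (4, 18), (8, 5), (8, 18), (10, 6), (10, 17), (11, 5), (11, 18), (13, 0), (18, 4), (18, 19), (21, 2), (21, 21)}; affine count = 19; |E(F_23)| = 20.

Discriminant check: Δ ∝ 4a³ + 27b² = 4·3³ + 27·18² = 4·27 + 27·324 ≡ 1 (mod 23). Nonzero ⇒ E is nonsingular.
For each x ∈ F_23, compute rhs = x³ + 3·x + 18 mod 23, then count y ∈ F_23 with y² ≡ rhs.
  x = 0: rhs = 18, matching y values: 8, 15 (2 points).
  x = 1: rhs = 22, matching y values: none (0 points).
  x = 2: rhs = 9, matching y values: 3, 20 (2 points).
  x = 3: rhs = 8, matching y values: 10, 13 (2 points).
  x = 4: rhs = 2, matching y values: 5, 18 (2 points).
  x = 5: rhs = 20, matching y values: none (0 points).
  x = 6: rhs = 22, matching y values: none (0 points).
  x = 7: rhs = 14, matching y values: none (0 points).
  x = 8: rhs = 2, matching y values: 5, 18 (2 points).
  x = 9: rhs = 15, matching y values: none (0 points).
  x = 10: rhs = 13, matching y values: 6, 17 (2 points).
  x = 11: rhs = 2, matching y values: 5, 18 (2 points).
  x = 12: rhs = 11, matching y values: none (0 points).
  x = 13: rhs = 0, matching y values: 0 (1 points).
  x = 14: rhs = 21, matching y values: none (0 points).
  x = 15: rhs = 11, matching y values: none (0 points).
  x = 16: rhs = 22, matching y values: none (0 points).
  x = 17: rhs = 14, matching y values: none (0 points).
  x = 18: rhs = 16, matching y values: 4, 19 (2 points).
  x = 19: rhs = 11, matching y values: none (0 points).
  x = 20: rhs = 5, matching y values: none (0 points).
  x = 21: rhs = 4, matching y values: 2, 21 (2 points).
  x = 22: rhs = 14, matching y values: none (0 points).
Total affine count: 19.
Full point count |E(F_23)| = 19 + 1 = 20.
Hasse bound: |20 − (23+1)| = |-4| = 4 ≤ 2√23 ≈ 9.5917 ✓.


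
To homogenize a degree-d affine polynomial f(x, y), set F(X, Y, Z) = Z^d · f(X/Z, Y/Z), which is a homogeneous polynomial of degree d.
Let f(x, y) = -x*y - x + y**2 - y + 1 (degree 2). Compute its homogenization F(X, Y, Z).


F(X, Y, Z) = -X*Y - X*Z + Y**2 - Y*Z + Z**2

deg(f) = 2.
Substitute x = X/Z, y = Y/Z into f, then multiply by Z^2.
  monomial -1·x^1·y^1 ↦ -1·X^1·Y^1·Z^0.
  monomial -1·x^1·y^0 ↦ -1·X^1·Y^0·Z^1.
  monomial 1·x^0·y^2 ↦ 1·X^0·Y^2·Z^0.
  monomial -1·x^0·y^1 ↦ -1·X^0·Y^1·Z^1.
  monomial 1·x^0·y^0 ↦ 1·X^0·Y^0·Z^2.
Collecting: F(X, Y, Z) = -X*Y - X*Z + Y**2 - Y*Z + Z**2.


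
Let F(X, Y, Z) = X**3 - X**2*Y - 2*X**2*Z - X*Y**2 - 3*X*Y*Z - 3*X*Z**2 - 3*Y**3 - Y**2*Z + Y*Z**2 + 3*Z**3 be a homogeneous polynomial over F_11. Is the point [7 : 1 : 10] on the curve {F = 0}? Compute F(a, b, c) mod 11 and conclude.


F(7,1,10) ≡ 7 (mod 11); P is NOT on the curve.

Evaluate F(7, 1, 10) term-by-term (mod 11).
  X**3 ↦ 1·343·1·1 = 343
  -X**2*Y ↦ -1·49·1·1 = -49
  -2*X**2*Z ↦ -2·49·1·10 = -980
  -X*Y**2 ↦ -1·7·1·1 = -7
  -3*X*Y*Z ↦ -3·7·1·10 = -210
  -3*X*Z**2 ↦ -3·7·1·100 = -2100
  -3*Y**3 ↦ -3·1·1·1 = -3
  -Y**2*Z ↦ -1·1·1·10 = -10
  Y*Z**2 ↦ 1·1·1·100 = 100
  3*Z**3 ↦ 3·1·1·1000 = 3000
Sum: F(7, 1, 10) = (343) + (-49) + (-980) + (-7) + (-210) + (-2100) + (-3) + (-10) + (100) + (3000) = 84.
Reducing mod 11: 84 ≡ 7 (mod 11).
Since F(a, b, c) ≡ 7 ≠ 0 (mod 11), P does NOT lie on the curve.


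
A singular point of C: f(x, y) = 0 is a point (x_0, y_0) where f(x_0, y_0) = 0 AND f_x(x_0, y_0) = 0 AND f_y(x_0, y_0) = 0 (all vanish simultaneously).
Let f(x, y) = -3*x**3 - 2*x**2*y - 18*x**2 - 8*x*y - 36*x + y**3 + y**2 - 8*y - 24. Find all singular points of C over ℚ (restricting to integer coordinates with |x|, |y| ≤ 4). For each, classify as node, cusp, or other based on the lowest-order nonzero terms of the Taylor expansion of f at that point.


Singular points: {(-2, 0)}; classification: cusp.

Compute partial derivatives:
  f_x = -9*x**2 - 4*x*y - 36*x - 8*y - 36.
  f_y = -2*x**2 - 8*x + 3*y**2 + 2*y - 8.
Scan x_0 ∈ {−4, ..., 4}. For each x_0, f_y(x_0, y) is a polynomial in y; find its integer roots y ∈ {−4, ..., 4}, then test f_x and f at those candidates.
  x = -4: f_y(-4, y) = 3*y**2 + 2*y - 8; vanishes at y ∈ {-2}. (-4, -2): f_x = -52 ≠ 0.
  x = -3: f_y(-3, y) = 3*y**2 + 2*y - 2; no integer root y with |y| ≤ 4.
  x = -2: f_y(-2, y) = 3*y**2 + 2*y; vanishes at y ∈ {0}. (-2, 0): f_x = 0, f = 0 — SINGULAR.
  x = -1: f_y(-1, y) = 3*y**2 + 2*y - 2; no integer root y with |y| ≤ 4.
  x = 0: f_y(0, y) = 3*y**2 + 2*y - 8; vanishes at y ∈ {-2}. (0, -2): f_x = -20 ≠ 0.
  x = 1: f_y(1, y) = 3*y**2 + 2*y - 18; no integer root y with |y| ≤ 4.
  x = 2: f_y(2, y) = 3*y**2 + 2*y - 32; no integer root y with |y| ≤ 4.
  x = 3: f_y(3, y) = 3*y**2 + 2*y - 50; no integer root y with |y| ≤ 4.
  x = 4: f_y(4, y) = 3*y**2 + 2*y - 72; no integer root y with |y| ≤ 4.
Only singular point on the grid: (-2, 0).
Classify: substitute x = -2 + u, y = 0 + v and expand: f = -3*u**3 - 2*u**2*v + v**3 + v**2.
No constant or linear terms (consistent with a singular point). Quadratic part: v**2. Cubic part: -3*u**3 - 2*u**2*v + v**3.
The quadratic part v**2 is a perfect square, so there is a single (double) tangent line v = 0, i.e. y = 0. Restricting the cubic part to that line (v = 0) leaves -3*u**3 ≠ 0, so f is not divisible by v and the branch is v² ≈ 3*u**3 to lowest order — this is a cusp.
Classification: cusp.


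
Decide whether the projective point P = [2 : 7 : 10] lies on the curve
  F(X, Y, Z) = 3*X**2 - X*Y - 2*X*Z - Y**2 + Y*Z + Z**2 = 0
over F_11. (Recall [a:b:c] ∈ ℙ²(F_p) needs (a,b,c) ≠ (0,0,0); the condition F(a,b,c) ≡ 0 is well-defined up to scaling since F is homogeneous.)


F(2,7,10) ≡ 2 (mod 11); P is NOT on the curve.

Evaluate F(2, 7, 10) term-by-term (mod 11).
  3*X**2 ↦ 3·4·1·1 = 12
  -X*Y ↦ -1·2·7·1 = -14
  -2*X*Z ↦ -2·2·1·10 = -40
  -Y**2 ↦ -1·1·49·1 = -49
  Y*Z ↦ 1·1·7·10 = 70
  Z**2 ↦ 1·1·1·100 = 100
Sum: F(2, 7, 10) = (12) + (-14) + (-40) + (-49) + (70) + (100) = 79.
Reducing mod 11: 79 ≡ 2 (mod 11).
Since F(a, b, c) ≡ 2 ≠ 0 (mod 11), P does NOT lie on the curve.


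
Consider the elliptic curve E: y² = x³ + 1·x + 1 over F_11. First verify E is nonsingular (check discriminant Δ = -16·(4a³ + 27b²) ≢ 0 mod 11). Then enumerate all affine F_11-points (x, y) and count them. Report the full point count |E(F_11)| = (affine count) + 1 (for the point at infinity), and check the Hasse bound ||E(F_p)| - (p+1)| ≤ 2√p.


Affine points = {(0, 1), (0, 10), (1, 5), (1, 6), (2, 0), (3, 3), (3, 8), (4, 5), (4, 6), (6, 5), (6, 6), (8, 2), (8, 9)}; affine count = 13; |E(F_11)| = 14.

Discriminant check: Δ ∝ 4a³ + 27b² = 4·1³ + 27·1² = 4·1 + 27·1 ≡ 9 (mod 11). Nonzero ⇒ E is nonsingular.
For each x ∈ F_11, compute rhs = x³ + 1·x + 1 mod 11, then count y ∈ F_11 with y² ≡ rhs.
  x = 0: rhs = 1, matching y values: 1, 10 (2 points).
  x = 1: rhs = 3, matching y values: 5, 6 (2 points).
  x = 2: rhs = 0, matching y values: 0 (1 points).
  x = 3: rhs = 9, matching y values: 3, 8 (2 points).
  x = 4: rhs = 3, matching y values: 5, 6 (2 points).
  x = 5: rhs = 10, matching y values: none (0 points).
  x = 6: rhs = 3, matching y values: 5, 6 (2 points).
  x = 7: rhs = 10, matching y values: none (0 points).
  x = 8: rhs = 4, matching y values: 2, 9 (2 points).
  x = 9: rhs = 2, matching y values: none (0 points).
  x = 10: rhs = 10, matching y values: none (0 points).
Total affine count: 13.
Full point count |E(F_11)| = 13 + 1 = 14.
Hasse bound: |14 − (11+1)| = |2| = 2 ≤ 2√11 ≈ 6.6332 ✓.


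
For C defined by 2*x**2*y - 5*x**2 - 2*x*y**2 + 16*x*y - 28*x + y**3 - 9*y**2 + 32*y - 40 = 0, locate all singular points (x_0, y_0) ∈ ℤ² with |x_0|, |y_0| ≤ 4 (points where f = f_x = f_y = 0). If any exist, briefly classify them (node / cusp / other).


Singular points: {(-2, 2)}; classification: node.

Compute partial derivatives:
  f_x = 4*x*y - 10*x - 2*y**2 + 16*y - 28.
  f_y = 2*x**2 - 4*x*y + 16*x + 3*y**2 - 18*y + 32.
Scan x_0 ∈ {−4, ..., 4}. For each x_0, f_y(x_0, y) is a polynomial in y; find its integer roots y ∈ {−4, ..., 4}, then test f_x and f at those candidates.
  x = -4: f_y(-4, y) = 3*y**2 - 2*y; vanishes at y ∈ {0}. (-4, 0): f_x = 12 ≠ 0.
  x = -3: f_y(-3, y) = 3*y**2 - 6*y + 2; no integer root y with |y| ≤ 4.
  x = -2: f_y(-2, y) = 3*y**2 - 10*y + 8; vanishes at y ∈ {2}. (-2, 2): f_x = 0, f = 0 — SINGULAR.
  x = -1: f_y(-1, y) = 3*y**2 - 14*y + 18; no integer root y with |y| ≤ 4.
  x = 0: f_y(0, y) = 3*y**2 - 18*y + 32; no integer root y with |y| ≤ 4.
  x = 1: f_y(1, y) = 3*y**2 - 22*y + 50; no integer root y with |y| ≤ 4.
  x = 2: f_y(2, y) = 3*y**2 - 26*y + 72; no integer root y with |y| ≤ 4.
  x = 3: f_y(3, y) = 3*y**2 - 30*y + 98; no integer root y with |y| ≤ 4.
  x = 4: f_y(4, y) = 3*y**2 - 34*y + 128; no integer root y with |y| ≤ 4.
Only singular point on the grid: (-2, 2).
Classify: substitute x = -2 + u, y = 2 + v and expand: f = 2*u**2*v - u**2 - 2*u*v**2 + v**3 + v**2.
No constant or linear terms (consistent with a singular point). Quadratic part: -u**2 + v**2. Cubic part: 2*u**2*v - 2*u*v**2 + v**3.
The quadratic part v**2 - u**2 = (v − u)(v + u) splits into two distinct linear factors, so there are two distinct tangent lines y − 2 = ±(x − -2) — this is a node (ordinary double point).
Classification: node.


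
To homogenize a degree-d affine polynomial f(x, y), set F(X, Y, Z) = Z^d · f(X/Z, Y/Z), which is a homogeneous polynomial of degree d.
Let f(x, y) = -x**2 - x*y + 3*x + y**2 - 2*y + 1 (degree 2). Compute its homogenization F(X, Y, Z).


F(X, Y, Z) = -X**2 - X*Y + 3*X*Z + Y**2 - 2*Y*Z + Z**2

deg(f) = 2.
Substitute x = X/Z, y = Y/Z into f, then multiply by Z^2.
  monomial -1·x^2·y^0 ↦ -1·X^2·Y^0·Z^0.
  monomial -1·x^1·y^1 ↦ -1·X^1·Y^1·Z^0.
  monomial 3·x^1·y^0 ↦ 3·X^1·Y^0·Z^1.
  monomial 1·x^0·y^2 ↦ 1·X^0·Y^2·Z^0.
  monomial -2·x^0·y^1 ↦ -2·X^0·Y^1·Z^1.
  monomial 1·x^0·y^0 ↦ 1·X^0·Y^0·Z^2.
Collecting: F(X, Y, Z) = -X**2 - X*Y + 3*X*Z + Y**2 - 2*Y*Z + Z**2.


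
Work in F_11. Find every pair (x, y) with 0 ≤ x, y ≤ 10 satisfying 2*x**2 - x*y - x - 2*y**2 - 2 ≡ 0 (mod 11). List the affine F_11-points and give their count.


Affine F_11-points: {(1, 2), (1, 3), (2, 1), (2, 9), (3, 6), (3, 9), (4, 4), (4, 5), (6, 2), (6, 6), (10, 1), (10, 5)}; count = 12.

For each of the 121 pairs (x, y) ∈ F_11², evaluate f(x, y) mod 11. Record the zeros.
  x = 0: [0↦9, 1↦7, 2↦1, 3↦2, 4↦10, 5↦3, 6↦3, 7↦10, 8↦2, 9↦1, 10↦7]  zeros at y ∈ ∅
  x = 1: [0↦10, 1↦7, 2↦0, 3↦0, 4↦7, 5↦10, 6↦9, 7↦4, 8↦6, 9↦4, 10↦9]  zeros at y ∈ {2, 3}
  x = 2: [0↦4, 1↦0, 2↦3, 3↦2, 4↦8, 5↦10, 6↦8, 7↦2, 8↦3, 9↦0, 10↦4]  zeros at y ∈ {1, 9}
  x = 3: [0↦2, 1↦8, 2↦10, 3↦8, 4↦2, 5↦3, 6↦0, 7↦4, 8↦4, 9↦0, 10↦3]  zeros at y ∈ {6, 9}
  x = 4: [0↦4, 1↦9, 2↦10, 3↦7, 4↦0, 5↦0, 6↦7, 7↦10, 8↦9, 9↦4, 10↦6]  zeros at y ∈ {4, 5}
  x = 5: [0↦10, 1↦3, 2↦3, 3↦10, 4↦2, 5↦1, 6↦7, 7↦9, 8↦7, 9↦1, 10↦2]  zeros at y ∈ ∅
  x = 6: [0↦9, 1↦1, 2↦0, 3↦6, 4↦8, 5↦6, 6↦0, 7↦1, 8↦9, 9↦2, 10↦2]  zeros at y ∈ {2, 6}
  x = 7: [0↦1, 1↦3, 2↦1, 3↦6, 4↦7, 5↦4, 6↦8, 7↦8, 8↦4, 9↦7, 10↦6]  zeros at y ∈ ∅
  x = 8: [0↦8, 1↦9, 2↦6, 3↦10, 4↦10, 5↦6, 6↦9, 7↦8, 8↦3, 9↦5, 10↦3]  zeros at y ∈ ∅
  x = 9: [0↦8, 1↦8, 2↦4, 3↦7, 4↦6, 5↦1, 6↦3, 7↦1, 8↦6, 9↦7, 10↦4]  zeros at y ∈ ∅
  x = 10: [0↦1, 1↦0, 2↦6, 3↦8, 4↦6, 5↦0, 6↦1, 7↦9, 8↦2, 9↦2, 10↦9]  zeros at y ∈ {1, 5}
Collecting zeros: affine points = {(1, 2), (1, 3), (2, 1), (2, 9), (3, 6), (3, 9), (4, 4), (4, 5), (6, 2), (6, 6), (10, 1), (10, 5)}.
Total count |C(F_11)_aff| = 12.


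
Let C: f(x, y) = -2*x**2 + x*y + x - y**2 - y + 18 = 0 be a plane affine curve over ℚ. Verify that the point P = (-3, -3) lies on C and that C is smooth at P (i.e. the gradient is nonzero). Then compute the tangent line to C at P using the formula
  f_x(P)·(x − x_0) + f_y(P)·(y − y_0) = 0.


Tangent line at P: 10*x + 2*y + 36 = 0.

Step 1: f(-3, -3) = 0, so P lies on C.
Step 2: partial derivatives
  f_x(x, y) = -4*x + y + 1, f_y(x, y) = x - 2*y - 1.
  f_x(P) = 10, f_y(P) = 2 (gradient nonzero, so P is smooth).
Step 3: tangent line at P: 10·(x − -3) + 2·(y − -3) = 0.
Expanding: 10*x + 2*y + 36 = 0.


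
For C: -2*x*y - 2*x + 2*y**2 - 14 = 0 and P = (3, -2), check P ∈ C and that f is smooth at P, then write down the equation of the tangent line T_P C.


Tangent line at P: 2*x - 14*y - 34 = 0.

Step 1: f(3, -2) = 0, so P lies on C.
Step 2: partial derivatives
  f_x(x, y) = -2*y - 2, f_y(x, y) = -2*x + 4*y.
  f_x(P) = 2, f_y(P) = -14 (gradient nonzero, so P is smooth).
Step 3: tangent line at P: 2·(x − 3) + -14·(y − -2) = 0.
Expanding: 2*x - 14*y - 34 = 0.


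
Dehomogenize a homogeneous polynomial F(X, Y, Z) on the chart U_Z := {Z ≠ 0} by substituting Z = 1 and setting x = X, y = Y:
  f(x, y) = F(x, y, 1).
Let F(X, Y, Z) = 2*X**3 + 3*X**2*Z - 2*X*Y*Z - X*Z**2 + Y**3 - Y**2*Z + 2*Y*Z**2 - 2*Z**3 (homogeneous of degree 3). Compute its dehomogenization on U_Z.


f(x, y) = 2*x**3 + 3*x**2 - 2*x*y - x + y**3 - y**2 + 2*y - 2

On U_Z we set Z = 1. Each monomial c·X^i·Y^j·Z^k in F becomes c·x^i·y^j·1^k = c·x^i·y^j.
Substituting Z = 1: F(X, Y, 1) = 2*x**3 + 3*x**2 - 2*x*y - x + y**3 - y**2 + 2*y - 2.
Note: deg(f) ≤ deg(F) = 3; strict inequality happens when F is divisible by Z (lost terms).


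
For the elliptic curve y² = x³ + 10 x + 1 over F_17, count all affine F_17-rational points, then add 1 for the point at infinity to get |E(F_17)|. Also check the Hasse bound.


Affine points = {(0, 1), (0, 16), (8, 7), (8, 10), (9, 2), (9, 15), (10, 8), (10, 9), (12, 8), (12, 9), (13, 4), (13, 13)}; affine count = 12; |E(F_17)| = 13.

Discriminant check: Δ ∝ 4a³ + 27b² = 4·10³ + 27·1² = 4·1000 + 27·1 ≡ 15 (mod 17). Nonzero ⇒ E is nonsingular.
For each x ∈ F_17, compute rhs = x³ + 10·x + 1 mod 17, then count y ∈ F_17 with y² ≡ rhs.
  x = 0: rhs = 1, matching y values: 1, 16 (2 points).
  x = 1: rhs = 12, matching y values: none (0 points).
  x = 2: rhs = 12, matching y values: none (0 points).
  x = 3: rhs = 7, matching y values: none (0 points).
  x = 4: rhs = 3, matching y values: none (0 points).
  x = 5: rhs = 6, matching y values: none (0 points).
  x = 6: rhs = 5, matching y values: none (0 points).
  x = 7: rhs = 6, matching y values: none (0 points).
  x = 8: rhs = 15, matching y values: 7, 10 (2 points).
  x = 9: rhs = 4, matching y values: 2, 15 (2 points).
  x = 10: rhs = 13, matching y values: 8, 9 (2 points).
  x = 11: rhs = 14, matching y values: none (0 points).
  x = 12: rhs = 13, matching y values: 8, 9 (2 points).
  x = 13: rhs = 16, matching y values: 4, 13 (2 points).
  x = 14: rhs = 12, matching y values: none (0 points).
  x = 15: rhs = 7, matching y values: none (0 points).
  x = 16: rhs = 7, matching y values: none (0 points).
Total affine count: 12.
Full point count |E(F_17)| = 12 + 1 = 13.
Hasse bound: |13 − (17+1)| = |-5| = 5 ≤ 2√17 ≈ 8.2462 ✓.


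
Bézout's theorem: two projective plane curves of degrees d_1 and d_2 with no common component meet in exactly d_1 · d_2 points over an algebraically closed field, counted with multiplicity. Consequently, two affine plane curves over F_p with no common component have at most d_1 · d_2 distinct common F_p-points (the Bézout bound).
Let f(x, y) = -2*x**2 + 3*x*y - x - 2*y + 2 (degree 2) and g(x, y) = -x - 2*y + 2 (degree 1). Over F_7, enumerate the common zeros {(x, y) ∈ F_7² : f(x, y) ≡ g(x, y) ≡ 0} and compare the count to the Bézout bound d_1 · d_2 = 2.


Common zeros: {(0, 1)}; count = 1; Bézout bound = 2.

deg(f) = 2, deg(g) = 1, so Bézout bound = 2.
Scan x ∈ F_7. For each x, list the y ∈ F_7 with f(x, y) ≡ 0 and those with g(x, y) ≡ 0 (mod 7); the common zeros in that column are the intersection.
  x = 0: f ≡ 0 at y ∈ {1}; g ≡ 0 at y ∈ {1}; common: {1}.
  x = 1: f ≡ 0 at y ∈ {1}; g ≡ 0 at y ∈ {4}; common: ∅.
  x = 2: f ≡ 0 at y ∈ {2}; g ≡ 0 at y ∈ {0}; common: ∅.
  x = 3: f ≡ 0 at y ∈ ∅; g ≡ 0 at y ∈ {3}; common: ∅.
  x = 4: f ≡ 0 at y ∈ {2}; g ≡ 0 at y ∈ {6}; common: ∅.
  x = 5: f ≡ 0 at y ∈ {3}; g ≡ 0 at y ∈ {2}; common: ∅.
  x = 6: f ≡ 0 at y ∈ {3}; g ≡ 0 at y ∈ {5}; common: ∅.
Collecting: common zeros = {(0, 1)}, so the count is 1.
Comparison with the Bézout bound: 1 ≤ 2 = deg(f)·deg(g), as expected for curves with no common component (the affine F_7-count falls short of the bound because intersections may lie at infinity, over extension fields, or carry multiplicity).


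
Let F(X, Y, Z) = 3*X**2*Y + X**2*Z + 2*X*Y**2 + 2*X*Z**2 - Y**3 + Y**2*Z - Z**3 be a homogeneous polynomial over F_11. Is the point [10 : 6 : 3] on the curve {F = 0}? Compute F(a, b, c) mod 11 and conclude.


F(10,6,3) ≡ 5 (mod 11); P is NOT on the curve.

Evaluate F(10, 6, 3) term-by-term (mod 11).
  3*X**2*Y ↦ 3·100·6·1 = 1800
  X**2*Z ↦ 1·100·1·3 = 300
  2*X*Y**2 ↦ 2·10·36·1 = 720
  2*X*Z**2 ↦ 2·10·1·9 = 180
  -Y**3 ↦ -1·1·216·1 = -216
  Y**2*Z ↦ 1·1·36·3 = 108
  -Z**3 ↦ -1·1·1·27 = -27
Sum: F(10, 6, 3) = (1800) + (300) + (720) + (180) + (-216) + (108) + (-27) = 2865.
Reducing mod 11: 2865 ≡ 5 (mod 11).
Since F(a, b, c) ≡ 5 ≠ 0 (mod 11), P does NOT lie on the curve.


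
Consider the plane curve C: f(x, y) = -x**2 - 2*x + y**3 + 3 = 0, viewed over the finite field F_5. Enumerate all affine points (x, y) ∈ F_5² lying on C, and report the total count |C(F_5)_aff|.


Affine F_5-points: {(0, 3), (1, 0), (2, 0), (3, 3), (4, 1)}; count = 5.

For each of the 25 pairs (x, y) ∈ F_5², evaluate f(x, y) mod 5. Record the zeros.
  x = 0: [0↦3, 1↦4, 2↦1, 3↦0, 4↦2]  zeros at y ∈ {3}
  x = 1: [0↦0, 1↦1, 2↦3, 3↦2, 4↦4]  zeros at y ∈ {0}
  x = 2: [0↦0, 1↦1, 2↦3, 3↦2, 4↦4]  zeros at y ∈ {0}
  x = 3: [0↦3, 1↦4, 2↦1, 3↦0, 4↦2]  zeros at y ∈ {3}
  x = 4: [0↦4, 1↦0, 2↦2, 3↦1, 4↦3]  zeros at y ∈ {1}
Collecting zeros: affine points = {(0, 3), (1, 0), (2, 0), (3, 3), (4, 1)}.
Total count |C(F_5)_aff| = 5.


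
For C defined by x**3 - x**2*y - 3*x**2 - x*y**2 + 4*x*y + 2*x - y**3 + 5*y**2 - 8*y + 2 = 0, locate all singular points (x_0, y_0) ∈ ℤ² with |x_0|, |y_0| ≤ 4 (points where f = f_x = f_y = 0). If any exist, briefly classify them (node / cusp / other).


Singular points: {(1, 1)}; classification: node.

Compute partial derivatives:
  f_x = 3*x**2 - 2*x*y - 6*x - y**2 + 4*y + 2.
  f_y = -x**2 - 2*x*y + 4*x - 3*y**2 + 10*y - 8.
Scan x_0 ∈ {−4, ..., 4}. For each x_0, f_y(x_0, y) is a polynomial in y; find its integer roots y ∈ {−4, ..., 4}, then test f_x and f at those candidates.
  x = -4: f_y(-4, y) = -3*y**2 + 18*y - 40; no integer root y with |y| ≤ 4.
  x = -3: f_y(-3, y) = -3*y**2 + 16*y - 29; no integer root y with |y| ≤ 4.
  x = -2: f_y(-2, y) = -3*y**2 + 14*y - 20; no integer root y with |y| ≤ 4.
  x = -1: f_y(-1, y) = -3*y**2 + 12*y - 13; no integer root y with |y| ≤ 4.
  x = 0: f_y(0, y) = -3*y**2 + 10*y - 8; vanishes at y ∈ {2}. (0, 2): f_x = 6 ≠ 0.
  x = 1: f_y(1, y) = -3*y**2 + 8*y - 5; vanishes at y ∈ {1}. (1, 1): f_x = 0, f = 0 — SINGULAR.
  x = 2: f_y(2, y) = -3*y**2 + 6*y - 4; no integer root y with |y| ≤ 4.
  x = 3: f_y(3, y) = -3*y**2 + 4*y - 5; no integer root y with |y| ≤ 4.
  x = 4: f_y(4, y) = -3*y**2 + 2*y - 8; no integer root y with |y| ≤ 4.
Only singular point on the grid: (1, 1).
Classify: substitute x = 1 + u, y = 1 + v and expand: f = u**3 - u**2*v - u**2 - u*v**2 - v**3 + v**2.
No constant or linear terms (consistent with a singular point). Quadratic part: -u**2 + v**2. Cubic part: u**3 - u**2*v - u*v**2 - v**3.
The quadratic part v**2 - u**2 = (v − u)(v + u) splits into two distinct linear factors, so there are two distinct tangent lines y − 1 = ±(x − 1) — this is a node (ordinary double point).
Classification: node.


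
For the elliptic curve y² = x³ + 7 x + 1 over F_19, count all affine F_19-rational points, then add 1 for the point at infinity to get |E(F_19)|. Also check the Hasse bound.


Affine points = {(0, 1), (0, 18), (1, 3), (1, 16), (2, 2), (2, 17), (3, 7), (3, 12), (4, 6), (4, 13), (5, 3), (5, 16), (10, 8), (10, 11), (13, 3), (13, 16), (15, 2), (15, 17), (17, 6), (17, 13)}; affine count = 20; |E(F_19)| = 21.

Discriminant check: Δ ∝ 4a³ + 27b² = 4·7³ + 27·1² = 4·343 + 27·1 ≡ 12 (mod 19). Nonzero ⇒ E is nonsingular.
For each x ∈ F_19, compute rhs = x³ + 7·x + 1 mod 19, then count y ∈ F_19 with y² ≡ rhs.
  x = 0: rhs = 1, matching y values: 1, 18 (2 points).
  x = 1: rhs = 9, matching y values: 3, 16 (2 points).
  x = 2: rhs = 4, matching y values: 2, 17 (2 points).
  x = 3: rhs = 11, matching y values: 7, 12 (2 points).
  x = 4: rhs = 17, matching y values: 6, 13 (2 points).
  x = 5: rhs = 9, matching y values: 3, 16 (2 points).
  x = 6: rhs = 12, matching y values: none (0 points).
  x = 7: rhs = 13, matching y values: none (0 points).
  x = 8: rhs = 18, matching y values: none (0 points).
  x = 9: rhs = 14, matching y values: none (0 points).
  x = 10: rhs = 7, matching y values: 8, 11 (2 points).
  x = 11: rhs = 3, matching y values: none (0 points).
  x = 12: rhs = 8, matching y values: none (0 points).
  x = 13: rhs = 9, matching y values: 3, 16 (2 points).
  x = 14: rhs = 12, matching y values: none (0 points).
  x = 15: rhs = 4, matching y values: 2, 17 (2 points).
  x = 16: rhs = 10, matching y values: none (0 points).
  x = 17: rhs = 17, matching y values: 6, 13 (2 points).
  x = 18: rhs = 12, matching y values: none (0 points).
Total affine count: 20.
Full point count |E(F_19)| = 20 + 1 = 21.
Hasse bound: |21 − (19+1)| = |1| = 1 ≤ 2√19 ≈ 8.7178 ✓.


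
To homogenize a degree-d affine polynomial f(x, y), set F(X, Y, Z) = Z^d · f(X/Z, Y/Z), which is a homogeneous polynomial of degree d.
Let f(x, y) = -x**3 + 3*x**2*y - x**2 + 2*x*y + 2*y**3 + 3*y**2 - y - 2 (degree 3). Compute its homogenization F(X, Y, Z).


F(X, Y, Z) = -X**3 + 3*X**2*Y - X**2*Z + 2*X*Y*Z + 2*Y**3 + 3*Y**2*Z - Y*Z**2 - 2*Z**3

deg(f) = 3.
Substitute x = X/Z, y = Y/Z into f, then multiply by Z^3.
  monomial -1·x^3·y^0 ↦ -1·X^3·Y^0·Z^0.
  monomial 3·x^2·y^1 ↦ 3·X^2·Y^1·Z^0.
  monomial -1·x^2·y^0 ↦ -1·X^2·Y^0·Z^1.
  monomial 2·x^1·y^1 ↦ 2·X^1·Y^1·Z^1.
  monomial 2·x^0·y^3 ↦ 2·X^0·Y^3·Z^0.
  monomial 3·x^0·y^2 ↦ 3·X^0·Y^2·Z^1.
  monomial -1·x^0·y^1 ↦ -1·X^0·Y^1·Z^2.
  monomial -2·x^0·y^0 ↦ -2·X^0·Y^0·Z^3.
Collecting: F(X, Y, Z) = -X**3 + 3*X**2*Y - X**2*Z + 2*X*Y*Z + 2*Y**3 + 3*Y**2*Z - Y*Z**2 - 2*Z**3.


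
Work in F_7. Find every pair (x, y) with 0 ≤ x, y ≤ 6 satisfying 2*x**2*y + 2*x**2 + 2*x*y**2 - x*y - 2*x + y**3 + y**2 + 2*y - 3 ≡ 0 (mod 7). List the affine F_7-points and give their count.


Affine F_7-points: {(4, 0), (5, 5), (5, 6), (6, 5)}; count = 4.

For each of the 49 pairs (x, y) ∈ F_7², evaluate f(x, y) mod 7. Record the zeros.
  x = 0: [0↦4, 1↦1, 2↦6, 3↦4, 4↦1, 5↦3, 6↦2]  zeros at y ∈ ∅
  x = 1: [0↦4, 1↦4, 2↦2, 3↦4, 4↦2, 5↦2, 6↦3]  zeros at y ∈ ∅
  x = 2: [0↦1, 1↦1, 2↦3, 3↦6, 4↦2, 5↦4, 6↦4]  zeros at y ∈ ∅
  x = 3: [0↦2, 1↦6, 2↦2, 3↦3, 4↦1, 5↦2, 6↦5]  zeros at y ∈ ∅
  x = 4: [0↦0, 1↦5, 2↦6, 3↦2, 4↦6, 5↦3, 6↦6]  zeros at y ∈ {0}
  x = 5: [0↦2, 1↦5, 2↦1, 3↦3, 4↦3, 5↦0, 6↦0]  zeros at y ∈ {5, 6}
  x = 6: [0↦1, 1↦6, 2↦1, 3↦6, 4↦6, 5↦0, 6↦1]  zeros at y ∈ {5}
Collecting zeros: affine points = {(4, 0), (5, 5), (5, 6), (6, 5)}.
Total count |C(F_7)_aff| = 4.


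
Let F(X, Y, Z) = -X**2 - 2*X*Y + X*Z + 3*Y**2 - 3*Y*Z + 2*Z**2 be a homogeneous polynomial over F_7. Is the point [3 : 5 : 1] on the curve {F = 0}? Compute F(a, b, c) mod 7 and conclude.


F(3,5,1) ≡ 5 (mod 7); P is NOT on the curve.

Evaluate F(3, 5, 1) term-by-term (mod 7).
  -X**2 ↦ -1·9·1·1 = -9
  -2*X*Y ↦ -2·3·5·1 = -30
  X*Z ↦ 1·3·1·1 = 3
  3*Y**2 ↦ 3·1·25·1 = 75
  -3*Y*Z ↦ -3·1·5·1 = -15
  2*Z**2 ↦ 2·1·1·1 = 2
Sum: F(3, 5, 1) = (-9) + (-30) + (3) + (75) + (-15) + (2) = 26.
Reducing mod 7: 26 ≡ 5 (mod 7).
Since F(a, b, c) ≡ 5 ≠ 0 (mod 7), P does NOT lie on the curve.


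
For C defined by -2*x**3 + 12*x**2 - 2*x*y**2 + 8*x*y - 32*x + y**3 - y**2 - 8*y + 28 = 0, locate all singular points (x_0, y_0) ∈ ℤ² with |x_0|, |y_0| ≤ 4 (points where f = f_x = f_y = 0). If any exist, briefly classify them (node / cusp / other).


Singular points: {(2, 2)}; classification: cusp.

Compute partial derivatives:
  f_x = -6*x**2 + 24*x - 2*y**2 + 8*y - 32.
  f_y = -4*x*y + 8*x + 3*y**2 - 2*y - 8.
Scan x_0 ∈ {−4, ..., 4}. For each x_0, f_y(x_0, y) is a polynomial in y; find its integer roots y ∈ {−4, ..., 4}, then test f_x and f at those candidates.
  x = -4: f_y(-4, y) = 3*y**2 + 14*y - 40; vanishes at y ∈ {2}. (-4, 2): f_x = -216 ≠ 0.
  x = -3: f_y(-3, y) = 3*y**2 + 10*y - 32; vanishes at y ∈ {2}. (-3, 2): f_x = -150 ≠ 0.
  x = -2: f_y(-2, y) = 3*y**2 + 6*y - 24; vanishes at y ∈ {-4, 2}. (-2, -4): f_x = -168 ≠ 0; (-2, 2): f_x = -96 ≠ 0.
  x = -1: f_y(-1, y) = 3*y**2 + 2*y - 16; vanishes at y ∈ {2}. (-1, 2): f_x = -54 ≠ 0.
  x = 0: f_y(0, y) = 3*y**2 - 2*y - 8; vanishes at y ∈ {2}. (0, 2): f_x = -24 ≠ 0.
  x = 1: f_y(1, y) = 3*y**2 - 6*y; vanishes at y ∈ {0, 2}. (1, 0): f_x = -14 ≠ 0; (1, 2): f_x = -6 ≠ 0.
  x = 2: f_y(2, y) = 3*y**2 - 10*y + 8; vanishes at y ∈ {2}. (2, 2): f_x = 0, f = 0 — SINGULAR.
  x = 3: f_y(3, y) = 3*y**2 - 14*y + 16; vanishes at y ∈ {2}. (3, 2): f_x = -6 ≠ 0.
  x = 4: f_y(4, y) = 3*y**2 - 18*y + 24; vanishes at y ∈ {2, 4}. (4, 2): f_x = -24 ≠ 0; (4, 4): f_x = -32 ≠ 0.
Only singular point on the grid: (2, 2).
Classify: substitute x = 2 + u, y = 2 + v and expand: f = -2*u**3 - 2*u*v**2 + v**3 + v**2.
No constant or linear terms (consistent with a singular point). Quadratic part: v**2. Cubic part: -2*u**3 - 2*u*v**2 + v**3.
The quadratic part v**2 is a perfect square, so there is a single (double) tangent line v = 0, i.e. y = 2. Restricting the cubic part to that line (v = 0) leaves -2*u**3 ≠ 0, so f is not divisible by v and the branch is v² ≈ 2*u**3 to lowest order — this is a cusp.
Classification: cusp.


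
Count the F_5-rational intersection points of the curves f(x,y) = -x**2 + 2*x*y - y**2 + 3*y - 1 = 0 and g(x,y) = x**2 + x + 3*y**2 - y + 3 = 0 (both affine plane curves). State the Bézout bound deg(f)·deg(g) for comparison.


Common zeros: {(3, 0)}; count = 1; Bézout bound = 4.

deg(f) = 2, deg(g) = 2, so Bézout bound = 4.
Scan x ∈ F_5. For each x, list the y ∈ F_5 with f(x, y) ≡ 0 and those with g(x, y) ≡ 0 (mod 5); the common zeros in that column are the intersection.
  x = 0: f ≡ 0 at y ∈ {4}; g ≡ 0 at y ∈ {1}; common: ∅.
  x = 1: f ≡ 0 at y ∈ ∅; g ≡ 0 at y ∈ {0, 2}; common: ∅.
  x = 2: f ≡ 0 at y ∈ {0, 2}; g ≡ 0 at y ∈ ∅; common: ∅.
  x = 3: f ≡ 0 at y ∈ {0, 4}; g ≡ 0 at y ∈ {0, 2}; common: {0}.
  x = 4: f ≡ 0 at y ∈ ∅; g ≡ 0 at y ∈ {1}; common: ∅.
Collecting: common zeros = {(3, 0)}, so the count is 1.
Comparison with the Bézout bound: 1 ≤ 4 = deg(f)·deg(g), as expected for curves with no common component (the affine F_5-count falls short of the bound because intersections may lie at infinity, over extension fields, or carry multiplicity).


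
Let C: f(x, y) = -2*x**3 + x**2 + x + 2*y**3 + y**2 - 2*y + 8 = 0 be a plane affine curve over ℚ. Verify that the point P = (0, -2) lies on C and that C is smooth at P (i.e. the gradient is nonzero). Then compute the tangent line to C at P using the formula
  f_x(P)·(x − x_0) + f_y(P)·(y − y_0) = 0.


Tangent line at P: x + 18*y + 36 = 0.

Step 1: f(0, -2) = 0, so P lies on C.
Step 2: partial derivatives
  f_x(x, y) = -6*x**2 + 2*x + 1, f_y(x, y) = 6*y**2 + 2*y - 2.
  f_x(P) = 1, f_y(P) = 18 (gradient nonzero, so P is smooth).
Step 3: tangent line at P: 1·(x − 0) + 18·(y − -2) = 0.
Expanding: x + 18*y + 36 = 0.


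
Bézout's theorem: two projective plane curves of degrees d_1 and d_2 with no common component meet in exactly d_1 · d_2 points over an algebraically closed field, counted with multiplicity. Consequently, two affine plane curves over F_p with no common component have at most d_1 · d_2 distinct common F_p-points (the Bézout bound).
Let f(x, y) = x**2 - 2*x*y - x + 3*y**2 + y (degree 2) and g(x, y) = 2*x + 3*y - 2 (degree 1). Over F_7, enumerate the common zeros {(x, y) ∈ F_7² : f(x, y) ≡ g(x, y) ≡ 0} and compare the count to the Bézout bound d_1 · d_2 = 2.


Common zeros: {(1, 0), (5, 2)}; count = 2; Bézout bound = 2.

deg(f) = 2, deg(g) = 1, so Bézout bound = 2.
Scan x ∈ F_7. For each x, list the y ∈ F_7 with f(x, y) ≡ 0 and those with g(x, y) ≡ 0 (mod 7); the common zeros in that column are the intersection.
  x = 0: f ≡ 0 at y ∈ {0, 2}; g ≡ 0 at y ∈ {3}; common: ∅.
  x = 1: f ≡ 0 at y ∈ {0, 5}; g ≡ 0 at y ∈ {0}; common: {0}.
  x = 2: f ≡ 0 at y ∈ ∅; g ≡ 0 at y ∈ {4}; common: ∅.
  x = 3: f ≡ 0 at y ∈ {5, 6}; g ≡ 0 at y ∈ {1}; common: ∅.
  x = 4: f ≡ 0 at y ∈ ∅; g ≡ 0 at y ∈ {5}; common: ∅.
  x = 5: f ≡ 0 at y ∈ {1, 2}; g ≡ 0 at y ∈ {2}; common: {2}.
  x = 6: f ≡ 0 at y ∈ ∅; g ≡ 0 at y ∈ {6}; common: ∅.
Collecting: common zeros = {(1, 0), (5, 2)}, so the count is 2.
Comparison with the Bézout bound: 2 ≤ 2 = deg(f)·deg(g), as expected for curves with no common component (the bound is attained).


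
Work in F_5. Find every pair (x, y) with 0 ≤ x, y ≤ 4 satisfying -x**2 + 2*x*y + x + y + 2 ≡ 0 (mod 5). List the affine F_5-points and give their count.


Affine F_5-points: {(0, 3), (1, 1), (2, 0), (2, 1), (2, 2), (2, 3), (2, 4), (3, 2), (4, 0)}; count = 9.

For each of the 25 pairs (x, y) ∈ F_5², evaluate f(x, y) mod 5. Record the zeros.
  x = 0: [0↦2, 1↦3, 2↦4, 3↦0, 4↦1]  zeros at y ∈ {3}
  x = 1: [0↦2, 1↦0, 2↦3, 3↦1, 4↦4]  zeros at y ∈ {1}
  x = 2: [0↦0, 1↦0, 2↦0, 3↦0, 4↦0]  zeros at y ∈ {0, 1, 2, 3, 4}
  x = 3: [0↦1, 1↦3, 2↦0, 3↦2, 4↦4]  zeros at y ∈ {2}
  x = 4: [0↦0, 1↦4, 2↦3, 3↦2, 4↦1]  zeros at y ∈ {0}
Collecting zeros: affine points = {(0, 3), (1, 1), (2, 0), (2, 1), (2, 2), (2, 3), (2, 4), (3, 2), (4, 0)}.
Total count |C(F_5)_aff| = 9.


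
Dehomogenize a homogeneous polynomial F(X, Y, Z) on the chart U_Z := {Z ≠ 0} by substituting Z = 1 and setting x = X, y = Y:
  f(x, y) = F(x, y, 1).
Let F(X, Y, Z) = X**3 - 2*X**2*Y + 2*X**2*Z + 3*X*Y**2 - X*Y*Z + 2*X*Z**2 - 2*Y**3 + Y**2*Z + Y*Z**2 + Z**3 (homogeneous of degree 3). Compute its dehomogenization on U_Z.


f(x, y) = x**3 - 2*x**2*y + 2*x**2 + 3*x*y**2 - x*y + 2*x - 2*y**3 + y**2 + y + 1

On U_Z we set Z = 1. Each monomial c·X^i·Y^j·Z^k in F becomes c·x^i·y^j·1^k = c·x^i·y^j.
Substituting Z = 1: F(X, Y, 1) = x**3 - 2*x**2*y + 2*x**2 + 3*x*y**2 - x*y + 2*x - 2*y**3 + y**2 + y + 1.
Note: deg(f) ≤ deg(F) = 3; strict inequality happens when F is divisible by Z (lost terms).


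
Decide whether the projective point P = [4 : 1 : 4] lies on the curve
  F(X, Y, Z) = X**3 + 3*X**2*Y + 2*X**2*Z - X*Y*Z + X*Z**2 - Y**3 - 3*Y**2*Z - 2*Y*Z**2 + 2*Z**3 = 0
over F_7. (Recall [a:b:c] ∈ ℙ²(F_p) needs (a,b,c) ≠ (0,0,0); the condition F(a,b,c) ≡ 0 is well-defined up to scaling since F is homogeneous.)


F(4,1,4) ≡ 0 (mod 7); P is on the curve.

Evaluate F(4, 1, 4) term-by-term (mod 7).
  X**3 ↦ 1·64·1·1 = 64
  3*X**2*Y ↦ 3·16·1·1 = 48
  2*X**2*Z ↦ 2·16·1·4 = 128
  -X*Y*Z ↦ -1·4·1·4 = -16
  X*Z**2 ↦ 1·4·1·16 = 64
  -Y**3 ↦ -1·1·1·1 = -1
  -3*Y**2*Z ↦ -3·1·1·4 = -12
  -2*Y*Z**2 ↦ -2·1·1·16 = -32
  2*Z**3 ↦ 2·1·1·64 = 128
Sum: F(4, 1, 4) = (64) + (48) + (128) + (-16) + (64) + (-1) + (-12) + (-32) + (128) = 371.
Reducing mod 7: 371 ≡ 0 (mod 7).
Since F(a, b, c) ≡ 0 (mod 7), P lies on the curve.


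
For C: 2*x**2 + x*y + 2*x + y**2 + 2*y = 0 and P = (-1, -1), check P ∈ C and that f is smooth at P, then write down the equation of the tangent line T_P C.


Tangent line at P: -3*x - y - 4 = 0.

Step 1: f(-1, -1) = 0, so P lies on C.
Step 2: partial derivatives
  f_x(x, y) = 4*x + y + 2, f_y(x, y) = x + 2*y + 2.
  f_x(P) = -3, f_y(P) = -1 (gradient nonzero, so P is smooth).
Step 3: tangent line at P: -3·(x − -1) + -1·(y − -1) = 0.
Expanding: -3*x - y - 4 = 0.


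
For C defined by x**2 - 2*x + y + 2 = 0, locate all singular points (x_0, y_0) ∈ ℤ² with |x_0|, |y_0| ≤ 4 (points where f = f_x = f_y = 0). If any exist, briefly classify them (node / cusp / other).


No singular points in the scanned grid; C is smooth there.

Compute partial derivatives:
  f_x = 2*x - 2.
  f_y = 1.
f_y = 1 is a nonzero constant, so f_y never vanishes: no point (x, y) can satisfy f = f_x = f_y = 0. In particular no (x, y) ∈ {−4, ..., 4}² is singular; the curve is smooth.


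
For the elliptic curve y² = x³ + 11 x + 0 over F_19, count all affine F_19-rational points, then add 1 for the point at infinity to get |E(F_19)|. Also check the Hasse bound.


Affine points = {(0, 0), (2, 7), (2, 12), (5, 3), (5, 16), (6, 4), (6, 15), (8, 7), (8, 12), (9, 7), (9, 12), (12, 6), (12, 13), (15, 5), (15, 14), (16, 4), (16, 15), (18, 8), (18, 11)}; affine count = 19; |E(F_19)| = 20.

Discriminant check: Δ ∝ 4a³ + 27b² = 4·11³ + 27·0² = 4·1331 + 27·0 ≡ 4 (mod 19). Nonzero ⇒ E is nonsingular.
For each x ∈ F_19, compute rhs = x³ + 11·x + 0 mod 19, then count y ∈ F_19 with y² ≡ rhs.
  x = 0: rhs = 0, matching y values: 0 (1 points).
  x = 1: rhs = 12, matching y values: none (0 points).
  x = 2: rhs = 11, matching y values: 7, 12 (2 points).
  x = 3: rhs = 3, matching y values: none (0 points).
  x = 4: rhs = 13, matching y values: none (0 points).
  x = 5: rhs = 9, matching y values: 3, 16 (2 points).
  x = 6: rhs = 16, matching y values: 4, 15 (2 points).
  x = 7: rhs = 2, matching y values: none (0 points).
  x = 8: rhs = 11, matching y values: 7, 12 (2 points).
  x = 9: rhs = 11, matching y values: 7, 12 (2 points).
  x = 10: rhs = 8, matching y values: none (0 points).
  x = 11: rhs = 8, matching y values: none (0 points).
  x = 12: rhs = 17, matching y values: 6, 13 (2 points).
  x = 13: rhs = 3, matching y values: none (0 points).
  x = 14: rhs = 10, matching y values: none (0 points).
  x = 15: rhs = 6, matching y values: 5, 14 (2 points).
  x = 16: rhs = 16, matching y values: 4, 15 (2 points).
  x = 17: rhs = 8, matching y values: none (0 points).
  x = 18: rhs = 7, matching y values: 8, 11 (2 points).
Total affine count: 19.
Full point count |E(F_19)| = 19 + 1 = 20.
Hasse bound: |20 − (19+1)| = |0| = 0 ≤ 2√19 ≈ 8.7178 ✓.


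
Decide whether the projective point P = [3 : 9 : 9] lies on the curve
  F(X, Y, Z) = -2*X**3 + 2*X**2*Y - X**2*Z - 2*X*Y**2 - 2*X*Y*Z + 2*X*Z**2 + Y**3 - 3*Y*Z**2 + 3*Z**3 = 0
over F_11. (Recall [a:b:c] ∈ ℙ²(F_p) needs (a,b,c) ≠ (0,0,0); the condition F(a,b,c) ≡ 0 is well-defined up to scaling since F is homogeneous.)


F(3,9,9) ≡ 6 (mod 11); P is NOT on the curve.

Evaluate F(3, 9, 9) term-by-term (mod 11).
  -2*X**3 ↦ -2·27·1·1 = -54
  2*X**2*Y ↦ 2·9·9·1 = 162
  -X**2*Z ↦ -1·9·1·9 = -81
  -2*X*Y**2 ↦ -2·3·81·1 = -486
  -2*X*Y*Z ↦ -2·3·9·9 = -486
  2*X*Z**2 ↦ 2·3·1·81 = 486
  Y**3 ↦ 1·1·729·1 = 729
  -3*Y*Z**2 ↦ -3·1·9·81 = -2187
  3*Z**3 ↦ 3·1·1·729 = 2187
Sum: F(3, 9, 9) = (-54) + (162) + (-81) + (-486) + (-486) + (486) + (729) + (-2187) + (2187) = 270.
Reducing mod 11: 270 ≡ 6 (mod 11).
Since F(a, b, c) ≡ 6 ≠ 0 (mod 11), P does NOT lie on the curve.


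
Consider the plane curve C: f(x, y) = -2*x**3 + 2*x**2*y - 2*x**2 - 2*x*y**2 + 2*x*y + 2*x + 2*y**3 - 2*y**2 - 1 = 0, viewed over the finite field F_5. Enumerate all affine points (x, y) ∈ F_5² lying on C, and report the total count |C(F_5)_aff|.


Affine F_5-points: {(0, 3), (0, 4), (1, 2), (2, 2), (2, 3), (3, 2), (4, 4)}; count = 7.

For each of the 25 pairs (x, y) ∈ F_5², evaluate f(x, y) mod 5. Record the zeros.
  x = 0: [0↦4, 1↦4, 2↦2, 3↦0, 4↦0]  zeros at y ∈ {3, 4}
  x = 1: [0↦2, 1↦4, 2↦0, 3↦2, 4↦2]  zeros at y ∈ {2}
  x = 2: [0↦4, 1↦2, 2↦0, 3↦0, 4↦4]  zeros at y ∈ {2, 3}
  x = 3: [0↦3, 1↦1, 2↦0, 3↦2, 4↦4]  zeros at y ∈ {2}
  x = 4: [0↦2, 1↦4, 2↦3, 3↦1, 4↦0]  zeros at y ∈ {4}
Collecting zeros: affine points = {(0, 3), (0, 4), (1, 2), (2, 2), (2, 3), (3, 2), (4, 4)}.
Total count |C(F_5)_aff| = 7.


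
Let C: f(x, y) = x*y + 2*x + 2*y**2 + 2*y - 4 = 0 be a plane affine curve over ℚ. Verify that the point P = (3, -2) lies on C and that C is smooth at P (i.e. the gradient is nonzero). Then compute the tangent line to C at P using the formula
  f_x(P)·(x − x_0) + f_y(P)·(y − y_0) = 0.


Tangent line at P: -3*y - 6 = 0.

Step 1: f(3, -2) = 0, so P lies on C.
Step 2: partial derivatives
  f_x(x, y) = y + 2, f_y(x, y) = x + 4*y + 2.
  f_x(P) = 0, f_y(P) = -3 (gradient nonzero, so P is smooth).
Step 3: tangent line at P: 0·(x − 3) + -3·(y − -2) = 0.
Expanding: -3*y - 6 = 0.


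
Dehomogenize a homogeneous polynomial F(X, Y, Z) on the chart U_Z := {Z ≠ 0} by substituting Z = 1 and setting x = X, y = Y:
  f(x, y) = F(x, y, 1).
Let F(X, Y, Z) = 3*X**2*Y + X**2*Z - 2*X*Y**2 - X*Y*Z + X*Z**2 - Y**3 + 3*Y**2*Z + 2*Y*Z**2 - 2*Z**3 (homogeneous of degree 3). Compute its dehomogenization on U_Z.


f(x, y) = 3*x**2*y + x**2 - 2*x*y**2 - x*y + x - y**3 + 3*y**2 + 2*y - 2

On U_Z we set Z = 1. Each monomial c·X^i·Y^j·Z^k in F becomes c·x^i·y^j·1^k = c·x^i·y^j.
Substituting Z = 1: F(X, Y, 1) = 3*x**2*y + x**2 - 2*x*y**2 - x*y + x - y**3 + 3*y**2 + 2*y - 2.
Note: deg(f) ≤ deg(F) = 3; strict inequality happens when F is divisible by Z (lost terms).


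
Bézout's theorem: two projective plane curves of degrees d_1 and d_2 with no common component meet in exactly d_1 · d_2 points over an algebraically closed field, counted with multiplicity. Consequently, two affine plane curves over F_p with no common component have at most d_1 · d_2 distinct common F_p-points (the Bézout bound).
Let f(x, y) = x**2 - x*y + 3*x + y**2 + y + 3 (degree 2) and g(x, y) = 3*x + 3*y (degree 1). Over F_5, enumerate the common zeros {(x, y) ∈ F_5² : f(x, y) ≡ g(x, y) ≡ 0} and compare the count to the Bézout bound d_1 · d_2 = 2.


Common zeros: ∅; count = 0; Bézout bound = 2.

deg(f) = 2, deg(g) = 1, so Bézout bound = 2.
Scan x ∈ F_5. For each x, list the y ∈ F_5 with f(x, y) ≡ 0 and those with g(x, y) ≡ 0 (mod 5); the common zeros in that column are the intersection.
  x = 0: f ≡ 0 at y ∈ {1, 3}; g ≡ 0 at y ∈ {0}; common: ∅.
  x = 1: f ≡ 0 at y ∈ ∅; g ≡ 0 at y ∈ {4}; common: ∅.
  x = 2: f ≡ 0 at y ∈ {2, 4}; g ≡ 0 at y ∈ {3}; common: ∅.
  x = 3: f ≡ 0 at y ∈ {1}; g ≡ 0 at y ∈ {2}; common: ∅.
  x = 4: f ≡ 0 at y ∈ {4}; g ≡ 0 at y ∈ {1}; common: ∅.
Collecting: common zeros = ∅, so the count is 0.
Comparison with the Bézout bound: 0 ≤ 2 = deg(f)·deg(g), as expected for curves with no common component (the affine F_5-count falls short of the bound because intersections may lie at infinity, over extension fields, or carry multiplicity).
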